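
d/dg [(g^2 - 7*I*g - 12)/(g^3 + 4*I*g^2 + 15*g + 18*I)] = (-g^2 + 8*I*g - 34)/(g^4 + 14*I*g^3 - 61*g^2 - 84*I*g + 36)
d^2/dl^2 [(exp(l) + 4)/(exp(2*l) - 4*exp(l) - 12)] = (exp(4*l) + 20*exp(3*l) + 24*exp(2*l) + 208*exp(l) - 48)*exp(l)/(exp(6*l) - 12*exp(5*l) + 12*exp(4*l) + 224*exp(3*l) - 144*exp(2*l) - 1728*exp(l) - 1728)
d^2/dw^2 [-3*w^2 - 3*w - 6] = -6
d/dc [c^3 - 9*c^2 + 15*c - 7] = 3*c^2 - 18*c + 15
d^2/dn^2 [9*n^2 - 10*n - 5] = 18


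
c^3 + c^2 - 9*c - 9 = (c - 3)*(c + 1)*(c + 3)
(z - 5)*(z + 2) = z^2 - 3*z - 10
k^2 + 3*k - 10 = (k - 2)*(k + 5)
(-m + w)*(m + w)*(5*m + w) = -5*m^3 - m^2*w + 5*m*w^2 + w^3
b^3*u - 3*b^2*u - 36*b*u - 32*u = (b - 8)*(b + 4)*(b*u + u)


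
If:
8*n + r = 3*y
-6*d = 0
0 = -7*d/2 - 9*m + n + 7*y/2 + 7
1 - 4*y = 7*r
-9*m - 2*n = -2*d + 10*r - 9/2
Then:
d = 0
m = 799/294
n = 96/49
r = -117/49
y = 31/7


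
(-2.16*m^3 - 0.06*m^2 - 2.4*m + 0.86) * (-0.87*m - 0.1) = 1.8792*m^4 + 0.2682*m^3 + 2.094*m^2 - 0.5082*m - 0.086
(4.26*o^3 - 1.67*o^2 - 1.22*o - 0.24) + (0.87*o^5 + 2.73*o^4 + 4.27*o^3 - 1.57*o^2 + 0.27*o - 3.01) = 0.87*o^5 + 2.73*o^4 + 8.53*o^3 - 3.24*o^2 - 0.95*o - 3.25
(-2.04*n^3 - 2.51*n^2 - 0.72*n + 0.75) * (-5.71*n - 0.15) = 11.6484*n^4 + 14.6381*n^3 + 4.4877*n^2 - 4.1745*n - 0.1125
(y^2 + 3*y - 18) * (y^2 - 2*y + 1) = y^4 + y^3 - 23*y^2 + 39*y - 18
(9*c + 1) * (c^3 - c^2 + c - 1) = 9*c^4 - 8*c^3 + 8*c^2 - 8*c - 1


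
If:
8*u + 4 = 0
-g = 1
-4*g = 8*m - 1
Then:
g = -1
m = 5/8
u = -1/2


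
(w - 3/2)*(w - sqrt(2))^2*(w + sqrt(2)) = w^4 - 3*w^3/2 - sqrt(2)*w^3 - 2*w^2 + 3*sqrt(2)*w^2/2 + 2*sqrt(2)*w + 3*w - 3*sqrt(2)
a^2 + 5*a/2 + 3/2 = (a + 1)*(a + 3/2)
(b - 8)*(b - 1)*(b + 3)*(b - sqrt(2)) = b^4 - 6*b^3 - sqrt(2)*b^3 - 19*b^2 + 6*sqrt(2)*b^2 + 24*b + 19*sqrt(2)*b - 24*sqrt(2)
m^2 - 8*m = m*(m - 8)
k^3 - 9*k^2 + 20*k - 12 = (k - 6)*(k - 2)*(k - 1)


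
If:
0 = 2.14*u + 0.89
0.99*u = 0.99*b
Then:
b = -0.42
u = -0.42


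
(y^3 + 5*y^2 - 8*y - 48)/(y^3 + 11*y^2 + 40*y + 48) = (y - 3)/(y + 3)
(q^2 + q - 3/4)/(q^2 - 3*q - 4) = (-q^2 - q + 3/4)/(-q^2 + 3*q + 4)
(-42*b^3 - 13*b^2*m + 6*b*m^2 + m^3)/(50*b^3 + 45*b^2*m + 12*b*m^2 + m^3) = (-21*b^2 + 4*b*m + m^2)/(25*b^2 + 10*b*m + m^2)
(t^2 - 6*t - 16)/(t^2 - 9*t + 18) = (t^2 - 6*t - 16)/(t^2 - 9*t + 18)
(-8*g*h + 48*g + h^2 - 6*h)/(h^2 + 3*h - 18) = (-8*g*h + 48*g + h^2 - 6*h)/(h^2 + 3*h - 18)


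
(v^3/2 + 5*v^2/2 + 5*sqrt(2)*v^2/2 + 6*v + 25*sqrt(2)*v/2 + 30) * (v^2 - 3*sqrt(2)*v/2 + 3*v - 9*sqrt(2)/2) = v^5/2 + 7*sqrt(2)*v^4/4 + 4*v^4 + 6*v^3 + 14*sqrt(2)*v^3 - 12*v^2 + 69*sqrt(2)*v^2/4 - 72*sqrt(2)*v - 45*v/2 - 135*sqrt(2)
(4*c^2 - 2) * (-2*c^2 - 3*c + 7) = -8*c^4 - 12*c^3 + 32*c^2 + 6*c - 14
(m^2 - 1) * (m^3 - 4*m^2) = m^5 - 4*m^4 - m^3 + 4*m^2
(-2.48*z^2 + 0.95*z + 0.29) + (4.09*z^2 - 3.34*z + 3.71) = 1.61*z^2 - 2.39*z + 4.0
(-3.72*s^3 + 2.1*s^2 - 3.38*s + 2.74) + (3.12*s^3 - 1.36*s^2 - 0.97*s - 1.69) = -0.6*s^3 + 0.74*s^2 - 4.35*s + 1.05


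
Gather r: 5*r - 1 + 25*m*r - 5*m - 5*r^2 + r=-5*m - 5*r^2 + r*(25*m + 6) - 1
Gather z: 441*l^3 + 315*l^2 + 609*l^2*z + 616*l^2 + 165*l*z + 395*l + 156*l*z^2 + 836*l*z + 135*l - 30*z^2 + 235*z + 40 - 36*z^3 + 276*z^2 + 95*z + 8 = 441*l^3 + 931*l^2 + 530*l - 36*z^3 + z^2*(156*l + 246) + z*(609*l^2 + 1001*l + 330) + 48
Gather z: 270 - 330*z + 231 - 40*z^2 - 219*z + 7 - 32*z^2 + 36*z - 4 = -72*z^2 - 513*z + 504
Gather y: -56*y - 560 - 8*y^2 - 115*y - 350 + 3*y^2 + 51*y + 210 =-5*y^2 - 120*y - 700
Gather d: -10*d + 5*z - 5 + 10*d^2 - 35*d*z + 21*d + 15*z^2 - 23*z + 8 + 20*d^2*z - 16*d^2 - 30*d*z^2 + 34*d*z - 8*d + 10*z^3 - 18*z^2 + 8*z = d^2*(20*z - 6) + d*(-30*z^2 - z + 3) + 10*z^3 - 3*z^2 - 10*z + 3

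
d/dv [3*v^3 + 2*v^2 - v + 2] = 9*v^2 + 4*v - 1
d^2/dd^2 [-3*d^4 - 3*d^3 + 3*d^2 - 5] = -36*d^2 - 18*d + 6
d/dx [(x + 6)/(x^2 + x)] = (x*(x + 1) - (x + 6)*(2*x + 1))/(x^2*(x + 1)^2)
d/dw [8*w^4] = 32*w^3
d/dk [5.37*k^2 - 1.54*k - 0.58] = 10.74*k - 1.54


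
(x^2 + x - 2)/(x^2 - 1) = (x + 2)/(x + 1)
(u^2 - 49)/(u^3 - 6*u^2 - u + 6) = (u^2 - 49)/(u^3 - 6*u^2 - u + 6)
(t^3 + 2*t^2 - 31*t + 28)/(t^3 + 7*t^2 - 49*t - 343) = (t^2 - 5*t + 4)/(t^2 - 49)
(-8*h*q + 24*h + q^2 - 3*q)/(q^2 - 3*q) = (-8*h + q)/q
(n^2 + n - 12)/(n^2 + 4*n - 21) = (n + 4)/(n + 7)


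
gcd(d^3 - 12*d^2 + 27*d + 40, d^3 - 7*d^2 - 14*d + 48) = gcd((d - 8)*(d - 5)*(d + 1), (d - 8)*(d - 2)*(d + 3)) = d - 8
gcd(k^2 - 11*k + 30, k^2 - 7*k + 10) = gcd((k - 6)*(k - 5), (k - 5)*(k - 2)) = k - 5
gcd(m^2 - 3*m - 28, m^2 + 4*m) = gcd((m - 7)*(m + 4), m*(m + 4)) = m + 4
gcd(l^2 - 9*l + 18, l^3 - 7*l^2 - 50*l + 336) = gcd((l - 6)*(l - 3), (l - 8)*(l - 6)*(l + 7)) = l - 6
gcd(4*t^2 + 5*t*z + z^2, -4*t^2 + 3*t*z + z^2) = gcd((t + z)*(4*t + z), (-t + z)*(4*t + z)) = 4*t + z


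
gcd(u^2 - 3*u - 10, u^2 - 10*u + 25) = u - 5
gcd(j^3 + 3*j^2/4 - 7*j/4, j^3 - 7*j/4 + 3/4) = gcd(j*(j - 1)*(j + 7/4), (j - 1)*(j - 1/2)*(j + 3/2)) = j - 1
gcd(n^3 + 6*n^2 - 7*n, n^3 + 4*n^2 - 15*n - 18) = 1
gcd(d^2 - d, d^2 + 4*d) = d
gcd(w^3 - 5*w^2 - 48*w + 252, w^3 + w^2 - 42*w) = w^2 + w - 42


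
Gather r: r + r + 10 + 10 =2*r + 20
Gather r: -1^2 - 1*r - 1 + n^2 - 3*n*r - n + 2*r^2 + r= n^2 - 3*n*r - n + 2*r^2 - 2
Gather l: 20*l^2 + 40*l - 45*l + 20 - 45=20*l^2 - 5*l - 25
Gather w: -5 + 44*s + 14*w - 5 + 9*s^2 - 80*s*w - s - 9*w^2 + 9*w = 9*s^2 + 43*s - 9*w^2 + w*(23 - 80*s) - 10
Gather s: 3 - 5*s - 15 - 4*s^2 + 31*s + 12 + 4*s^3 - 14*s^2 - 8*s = 4*s^3 - 18*s^2 + 18*s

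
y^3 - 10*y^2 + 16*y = y*(y - 8)*(y - 2)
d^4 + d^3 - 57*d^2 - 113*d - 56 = (d - 8)*(d + 1)^2*(d + 7)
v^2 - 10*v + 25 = (v - 5)^2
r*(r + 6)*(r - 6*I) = r^3 + 6*r^2 - 6*I*r^2 - 36*I*r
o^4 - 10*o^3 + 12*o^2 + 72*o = o*(o - 6)^2*(o + 2)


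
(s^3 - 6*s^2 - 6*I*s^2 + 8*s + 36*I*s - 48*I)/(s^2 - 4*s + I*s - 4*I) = (s^2 + s*(-2 - 6*I) + 12*I)/(s + I)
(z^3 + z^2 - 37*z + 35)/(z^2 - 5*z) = z + 6 - 7/z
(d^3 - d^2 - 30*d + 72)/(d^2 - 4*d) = d + 3 - 18/d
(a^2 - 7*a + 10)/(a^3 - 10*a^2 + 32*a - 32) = (a - 5)/(a^2 - 8*a + 16)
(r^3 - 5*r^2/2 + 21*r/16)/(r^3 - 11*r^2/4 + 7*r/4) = (r - 3/4)/(r - 1)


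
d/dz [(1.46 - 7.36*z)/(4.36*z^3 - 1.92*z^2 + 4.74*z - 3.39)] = (64.1792*z^3 - 33.228*z^2 + 5.6064*z + 18.03)/(19.0096*z^6 - 16.7424*z^5 + 45.0192*z^4 - 47.7624*z^3 + 35.4852*z^2 - 32.1372*z + 11.4921)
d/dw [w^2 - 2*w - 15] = 2*w - 2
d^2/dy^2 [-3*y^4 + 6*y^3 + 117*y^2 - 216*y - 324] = -36*y^2 + 36*y + 234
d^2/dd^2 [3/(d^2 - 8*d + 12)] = 6*(-d^2 + 8*d + 4*(d - 4)^2 - 12)/(d^2 - 8*d + 12)^3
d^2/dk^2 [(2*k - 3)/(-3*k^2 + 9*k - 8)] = 18*(2*k - 3)*(3*k^2 - 9*k - (2*k - 3)^2 + 8)/(3*k^2 - 9*k + 8)^3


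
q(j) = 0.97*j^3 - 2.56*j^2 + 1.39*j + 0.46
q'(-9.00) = 283.18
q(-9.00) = -926.54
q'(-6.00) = 136.87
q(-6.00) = -309.56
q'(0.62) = -0.67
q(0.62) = 0.57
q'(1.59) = 0.61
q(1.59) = 0.10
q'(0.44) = -0.30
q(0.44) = 0.66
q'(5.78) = 69.01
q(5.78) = 110.28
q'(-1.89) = 21.46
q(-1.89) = -17.86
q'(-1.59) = 16.89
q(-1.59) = -12.12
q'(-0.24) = 2.79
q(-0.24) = -0.03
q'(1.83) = 1.77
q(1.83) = 0.38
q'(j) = 2.91*j^2 - 5.12*j + 1.39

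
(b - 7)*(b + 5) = b^2 - 2*b - 35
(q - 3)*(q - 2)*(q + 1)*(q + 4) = q^4 - 15*q^2 + 10*q + 24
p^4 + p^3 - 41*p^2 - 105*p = p*(p - 7)*(p + 3)*(p + 5)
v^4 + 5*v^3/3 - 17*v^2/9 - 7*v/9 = v*(v - 1)*(v + 1/3)*(v + 7/3)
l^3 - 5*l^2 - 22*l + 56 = (l - 7)*(l - 2)*(l + 4)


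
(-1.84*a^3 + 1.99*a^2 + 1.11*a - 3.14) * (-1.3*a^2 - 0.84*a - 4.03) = 2.392*a^5 - 1.0414*a^4 + 4.3006*a^3 - 4.8701*a^2 - 1.8357*a + 12.6542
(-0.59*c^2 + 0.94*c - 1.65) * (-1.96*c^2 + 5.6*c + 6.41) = 1.1564*c^4 - 5.1464*c^3 + 4.7161*c^2 - 3.2146*c - 10.5765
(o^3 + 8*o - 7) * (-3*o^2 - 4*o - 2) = -3*o^5 - 4*o^4 - 26*o^3 - 11*o^2 + 12*o + 14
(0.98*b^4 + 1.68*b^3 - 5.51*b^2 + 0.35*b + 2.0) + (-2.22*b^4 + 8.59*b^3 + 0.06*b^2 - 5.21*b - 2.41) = -1.24*b^4 + 10.27*b^3 - 5.45*b^2 - 4.86*b - 0.41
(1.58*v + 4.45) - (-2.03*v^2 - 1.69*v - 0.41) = 2.03*v^2 + 3.27*v + 4.86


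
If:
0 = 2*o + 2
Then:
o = -1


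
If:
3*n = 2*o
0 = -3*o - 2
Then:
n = -4/9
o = -2/3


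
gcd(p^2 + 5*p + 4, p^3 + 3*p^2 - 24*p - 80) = p + 4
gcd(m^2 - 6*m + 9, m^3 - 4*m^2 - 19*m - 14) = 1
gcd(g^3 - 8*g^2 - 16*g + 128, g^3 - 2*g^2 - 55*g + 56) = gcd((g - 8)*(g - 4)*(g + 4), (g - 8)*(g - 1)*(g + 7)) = g - 8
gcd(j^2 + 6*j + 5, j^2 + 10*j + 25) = j + 5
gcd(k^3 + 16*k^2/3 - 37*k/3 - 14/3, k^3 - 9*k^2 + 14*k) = k - 2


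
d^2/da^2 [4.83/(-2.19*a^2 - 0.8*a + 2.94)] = (46.330326*a^2 + 16.92432*a - 4.83*(4.38*a + 0.8)*(8.76*a + 1.6) - 62.196876)/(2.19*a^2 + 0.8*a - 2.94)^3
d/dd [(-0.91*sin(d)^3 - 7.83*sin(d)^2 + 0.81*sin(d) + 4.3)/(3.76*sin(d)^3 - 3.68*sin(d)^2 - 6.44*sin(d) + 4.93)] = (32.7896*sin(d)^4 + 5.62960000000001*sin(d)^3 - 8.5569*sin(d)^2 - 45.5558*sin(d) + 31.6853)*cos(d)/(14.1376*sin(d)^6 - 27.6736*sin(d)^5 - 34.8864*sin(d)^4 + 84.472*sin(d)^3 + 5.18880000000001*sin(d)^2 - 63.4984*sin(d) + 24.3049)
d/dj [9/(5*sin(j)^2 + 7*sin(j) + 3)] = -9*(10*sin(j) + 7)*cos(j)/(5*sin(j)^2 + 7*sin(j) + 3)^2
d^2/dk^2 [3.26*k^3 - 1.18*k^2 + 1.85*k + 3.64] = 19.56*k - 2.36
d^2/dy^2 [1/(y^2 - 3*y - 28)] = 2*(y^2 - 3*y - (2*y - 3)^2 - 28)/(-y^2 + 3*y + 28)^3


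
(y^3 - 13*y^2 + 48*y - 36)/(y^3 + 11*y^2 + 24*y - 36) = (y^2 - 12*y + 36)/(y^2 + 12*y + 36)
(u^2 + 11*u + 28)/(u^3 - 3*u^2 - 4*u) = (u^2 + 11*u + 28)/(u*(u^2 - 3*u - 4))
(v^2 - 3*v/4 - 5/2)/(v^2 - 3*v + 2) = (v + 5/4)/(v - 1)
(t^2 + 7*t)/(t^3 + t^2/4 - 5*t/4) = 4*(t + 7)/(4*t^2 + t - 5)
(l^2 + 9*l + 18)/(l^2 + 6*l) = (l + 3)/l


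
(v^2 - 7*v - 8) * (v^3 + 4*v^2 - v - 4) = v^5 - 3*v^4 - 37*v^3 - 29*v^2 + 36*v + 32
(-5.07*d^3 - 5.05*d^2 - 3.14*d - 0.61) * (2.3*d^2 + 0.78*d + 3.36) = -11.661*d^5 - 15.5696*d^4 - 28.1962*d^3 - 20.8202*d^2 - 11.0262*d - 2.0496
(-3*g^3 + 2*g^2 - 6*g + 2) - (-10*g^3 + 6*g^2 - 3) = 7*g^3 - 4*g^2 - 6*g + 5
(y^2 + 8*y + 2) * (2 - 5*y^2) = -5*y^4 - 40*y^3 - 8*y^2 + 16*y + 4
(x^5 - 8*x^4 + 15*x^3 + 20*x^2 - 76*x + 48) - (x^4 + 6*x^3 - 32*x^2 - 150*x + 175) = x^5 - 9*x^4 + 9*x^3 + 52*x^2 + 74*x - 127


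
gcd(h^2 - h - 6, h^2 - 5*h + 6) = h - 3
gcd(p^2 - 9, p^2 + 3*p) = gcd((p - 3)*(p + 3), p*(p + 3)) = p + 3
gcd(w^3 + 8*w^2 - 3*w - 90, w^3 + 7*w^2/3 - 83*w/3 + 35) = w - 3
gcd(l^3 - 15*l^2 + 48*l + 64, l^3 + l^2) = l + 1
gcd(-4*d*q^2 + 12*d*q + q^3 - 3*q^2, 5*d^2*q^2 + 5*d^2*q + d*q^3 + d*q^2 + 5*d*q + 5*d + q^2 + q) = 1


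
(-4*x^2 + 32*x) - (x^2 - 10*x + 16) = -5*x^2 + 42*x - 16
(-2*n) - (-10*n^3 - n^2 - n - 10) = 10*n^3 + n^2 - n + 10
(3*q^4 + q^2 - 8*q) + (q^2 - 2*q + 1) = 3*q^4 + 2*q^2 - 10*q + 1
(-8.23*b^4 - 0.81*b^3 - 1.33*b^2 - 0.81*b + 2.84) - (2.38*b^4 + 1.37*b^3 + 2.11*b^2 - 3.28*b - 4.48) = -10.61*b^4 - 2.18*b^3 - 3.44*b^2 + 2.47*b + 7.32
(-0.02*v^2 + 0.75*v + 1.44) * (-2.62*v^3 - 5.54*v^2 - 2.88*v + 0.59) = 0.0524*v^5 - 1.8542*v^4 - 7.8702*v^3 - 10.1494*v^2 - 3.7047*v + 0.8496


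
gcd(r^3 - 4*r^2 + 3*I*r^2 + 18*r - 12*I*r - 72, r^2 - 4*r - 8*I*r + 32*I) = r - 4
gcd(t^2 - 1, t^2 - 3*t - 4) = t + 1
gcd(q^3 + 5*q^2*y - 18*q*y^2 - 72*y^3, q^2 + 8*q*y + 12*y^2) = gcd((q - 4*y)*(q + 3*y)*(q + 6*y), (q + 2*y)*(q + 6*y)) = q + 6*y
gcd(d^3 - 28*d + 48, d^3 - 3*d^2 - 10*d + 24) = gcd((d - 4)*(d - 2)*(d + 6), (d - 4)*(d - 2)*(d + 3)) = d^2 - 6*d + 8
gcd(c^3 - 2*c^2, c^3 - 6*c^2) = c^2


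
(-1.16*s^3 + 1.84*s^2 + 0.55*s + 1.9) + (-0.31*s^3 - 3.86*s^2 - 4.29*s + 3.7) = -1.47*s^3 - 2.02*s^2 - 3.74*s + 5.6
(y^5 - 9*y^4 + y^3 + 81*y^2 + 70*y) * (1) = y^5 - 9*y^4 + y^3 + 81*y^2 + 70*y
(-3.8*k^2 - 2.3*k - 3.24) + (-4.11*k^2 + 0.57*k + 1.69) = -7.91*k^2 - 1.73*k - 1.55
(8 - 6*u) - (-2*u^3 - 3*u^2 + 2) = 2*u^3 + 3*u^2 - 6*u + 6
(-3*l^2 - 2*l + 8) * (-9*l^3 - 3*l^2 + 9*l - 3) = 27*l^5 + 27*l^4 - 93*l^3 - 33*l^2 + 78*l - 24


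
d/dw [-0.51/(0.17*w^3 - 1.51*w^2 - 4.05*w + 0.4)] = (0.2601*w^2 - 1.5402*w - 2.0655)/(0.17*w^3 - 1.51*w^2 - 4.05*w + 0.4)^2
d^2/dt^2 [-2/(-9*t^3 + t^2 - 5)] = 4*(t^2*(27*t - 2)^2 + (1 - 27*t)*(9*t^3 - t^2 + 5))/(9*t^3 - t^2 + 5)^3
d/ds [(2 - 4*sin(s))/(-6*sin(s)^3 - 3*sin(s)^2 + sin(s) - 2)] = 2*(-24*sin(s)^3 + 12*sin(s)^2 + 6*sin(s) + 3)*cos(s)/(6*sin(s)^3 + 3*sin(s)^2 - sin(s) + 2)^2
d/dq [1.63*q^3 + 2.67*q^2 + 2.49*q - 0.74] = 4.89*q^2 + 5.34*q + 2.49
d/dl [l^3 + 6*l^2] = 3*l*(l + 4)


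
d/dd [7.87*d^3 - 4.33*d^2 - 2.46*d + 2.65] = 23.61*d^2 - 8.66*d - 2.46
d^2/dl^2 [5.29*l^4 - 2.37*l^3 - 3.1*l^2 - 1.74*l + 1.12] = 63.48*l^2 - 14.22*l - 6.2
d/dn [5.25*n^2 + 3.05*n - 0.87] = 10.5*n + 3.05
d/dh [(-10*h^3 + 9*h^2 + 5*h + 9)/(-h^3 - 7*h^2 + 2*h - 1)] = (79*h^4 - 30*h^3 + 110*h^2 + 108*h - 23)/(h^6 + 14*h^5 + 45*h^4 - 26*h^3 + 18*h^2 - 4*h + 1)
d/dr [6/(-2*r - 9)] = 12/(2*r + 9)^2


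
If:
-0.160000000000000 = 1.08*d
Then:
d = -0.15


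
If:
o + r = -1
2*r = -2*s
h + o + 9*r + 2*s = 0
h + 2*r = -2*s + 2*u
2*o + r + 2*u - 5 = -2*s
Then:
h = 5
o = -1/3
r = -2/3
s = 2/3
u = 5/2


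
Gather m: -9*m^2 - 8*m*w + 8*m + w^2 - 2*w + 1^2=-9*m^2 + m*(8 - 8*w) + w^2 - 2*w + 1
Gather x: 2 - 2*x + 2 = 4 - 2*x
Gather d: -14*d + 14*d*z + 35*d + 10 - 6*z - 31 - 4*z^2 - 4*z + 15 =d*(14*z + 21) - 4*z^2 - 10*z - 6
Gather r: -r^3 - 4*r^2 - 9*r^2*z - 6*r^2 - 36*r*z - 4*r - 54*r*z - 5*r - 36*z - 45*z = -r^3 + r^2*(-9*z - 10) + r*(-90*z - 9) - 81*z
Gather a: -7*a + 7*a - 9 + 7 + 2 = 0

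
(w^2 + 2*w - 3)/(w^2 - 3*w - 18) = (w - 1)/(w - 6)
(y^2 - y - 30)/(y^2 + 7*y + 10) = (y - 6)/(y + 2)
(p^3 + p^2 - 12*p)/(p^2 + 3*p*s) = (p^2 + p - 12)/(p + 3*s)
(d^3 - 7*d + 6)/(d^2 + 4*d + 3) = (d^2 - 3*d + 2)/(d + 1)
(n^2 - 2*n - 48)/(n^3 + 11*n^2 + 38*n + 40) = (n^2 - 2*n - 48)/(n^3 + 11*n^2 + 38*n + 40)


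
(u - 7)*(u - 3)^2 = u^3 - 13*u^2 + 51*u - 63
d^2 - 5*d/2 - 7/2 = (d - 7/2)*(d + 1)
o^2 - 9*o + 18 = (o - 6)*(o - 3)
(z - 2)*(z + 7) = z^2 + 5*z - 14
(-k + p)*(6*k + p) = -6*k^2 + 5*k*p + p^2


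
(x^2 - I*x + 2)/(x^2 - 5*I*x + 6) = (x - 2*I)/(x - 6*I)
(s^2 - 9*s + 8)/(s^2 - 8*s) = (s - 1)/s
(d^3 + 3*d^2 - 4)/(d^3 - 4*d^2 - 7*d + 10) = (d + 2)/(d - 5)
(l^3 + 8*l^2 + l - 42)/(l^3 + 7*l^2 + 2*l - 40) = (l^2 + 10*l + 21)/(l^2 + 9*l + 20)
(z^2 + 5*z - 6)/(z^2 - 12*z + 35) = (z^2 + 5*z - 6)/(z^2 - 12*z + 35)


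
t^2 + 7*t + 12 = (t + 3)*(t + 4)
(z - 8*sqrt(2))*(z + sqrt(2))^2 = z^3 - 6*sqrt(2)*z^2 - 30*z - 16*sqrt(2)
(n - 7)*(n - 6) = n^2 - 13*n + 42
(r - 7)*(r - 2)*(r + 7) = r^3 - 2*r^2 - 49*r + 98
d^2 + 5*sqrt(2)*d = d*(d + 5*sqrt(2))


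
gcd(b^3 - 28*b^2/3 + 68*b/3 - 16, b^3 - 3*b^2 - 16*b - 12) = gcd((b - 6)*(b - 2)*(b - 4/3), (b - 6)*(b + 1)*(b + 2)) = b - 6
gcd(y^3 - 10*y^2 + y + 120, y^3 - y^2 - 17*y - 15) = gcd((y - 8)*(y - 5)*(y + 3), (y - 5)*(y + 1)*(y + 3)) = y^2 - 2*y - 15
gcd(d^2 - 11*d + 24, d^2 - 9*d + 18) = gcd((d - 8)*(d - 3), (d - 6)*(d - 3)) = d - 3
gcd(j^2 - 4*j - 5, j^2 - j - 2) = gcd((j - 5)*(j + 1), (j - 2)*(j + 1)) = j + 1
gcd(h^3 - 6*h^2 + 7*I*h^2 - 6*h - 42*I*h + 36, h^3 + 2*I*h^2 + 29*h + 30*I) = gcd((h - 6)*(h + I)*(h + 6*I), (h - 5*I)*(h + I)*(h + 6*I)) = h^2 + 7*I*h - 6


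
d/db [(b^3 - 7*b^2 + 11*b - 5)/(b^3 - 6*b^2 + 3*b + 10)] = (b^2 - 6*b + 5)/(b^4 - 2*b^3 - 3*b^2 + 4*b + 4)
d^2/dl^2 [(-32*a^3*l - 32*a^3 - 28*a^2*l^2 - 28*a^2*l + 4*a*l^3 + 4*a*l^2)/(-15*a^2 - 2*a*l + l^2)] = a^2*(10680*a^4 - 2520*a^3*l - 2264*a^3 + 1800*a^2*l^2 + 2136*a^2*l + 24*a*l^3 - 168*a*l^2 + 40*l^3)/(3375*a^6 + 1350*a^5*l - 495*a^4*l^2 - 172*a^3*l^3 + 33*a^2*l^4 + 6*a*l^5 - l^6)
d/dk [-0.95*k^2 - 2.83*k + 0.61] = -1.9*k - 2.83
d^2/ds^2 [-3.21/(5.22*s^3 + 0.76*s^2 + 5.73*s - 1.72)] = ((100.5372*s + 4.8792)*(5.22*s^3 + 0.76*s^2 + 5.73*s - 1.72) - 3.21*(15.66*s^2 + 1.52*s + 5.73)*(31.32*s^2 + 3.04*s + 11.46))/(5.22*s^3 + 0.76*s^2 + 5.73*s - 1.72)^3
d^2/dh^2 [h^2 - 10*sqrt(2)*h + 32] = 2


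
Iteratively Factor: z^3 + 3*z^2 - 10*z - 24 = (z + 2)*(z^2 + z - 12) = (z - 3)*(z + 2)*(z + 4)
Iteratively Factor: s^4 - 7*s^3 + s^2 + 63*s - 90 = (s + 3)*(s^3 - 10*s^2 + 31*s - 30) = (s - 5)*(s + 3)*(s^2 - 5*s + 6) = (s - 5)*(s - 3)*(s + 3)*(s - 2)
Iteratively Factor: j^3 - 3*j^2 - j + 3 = (j + 1)*(j^2 - 4*j + 3) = (j - 1)*(j + 1)*(j - 3)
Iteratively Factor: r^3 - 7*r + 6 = (r + 3)*(r^2 - 3*r + 2) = (r - 1)*(r + 3)*(r - 2)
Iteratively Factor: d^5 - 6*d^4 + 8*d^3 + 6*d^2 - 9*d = (d - 3)*(d^4 - 3*d^3 - d^2 + 3*d) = (d - 3)^2*(d^3 - d) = d*(d - 3)^2*(d^2 - 1) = d*(d - 3)^2*(d + 1)*(d - 1)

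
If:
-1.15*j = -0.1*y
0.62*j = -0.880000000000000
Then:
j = -1.42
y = -16.32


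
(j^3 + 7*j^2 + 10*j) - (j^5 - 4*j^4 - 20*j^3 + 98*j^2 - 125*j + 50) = -j^5 + 4*j^4 + 21*j^3 - 91*j^2 + 135*j - 50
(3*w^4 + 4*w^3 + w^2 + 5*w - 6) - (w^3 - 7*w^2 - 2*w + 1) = 3*w^4 + 3*w^3 + 8*w^2 + 7*w - 7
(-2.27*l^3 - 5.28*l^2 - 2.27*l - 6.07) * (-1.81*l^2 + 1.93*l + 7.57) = 4.1087*l^5 + 5.1757*l^4 - 23.2656*l^3 - 33.364*l^2 - 28.899*l - 45.9499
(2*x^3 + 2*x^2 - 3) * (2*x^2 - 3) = 4*x^5 + 4*x^4 - 6*x^3 - 12*x^2 + 9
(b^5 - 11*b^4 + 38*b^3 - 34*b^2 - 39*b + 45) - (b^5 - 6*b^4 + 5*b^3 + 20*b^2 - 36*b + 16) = -5*b^4 + 33*b^3 - 54*b^2 - 3*b + 29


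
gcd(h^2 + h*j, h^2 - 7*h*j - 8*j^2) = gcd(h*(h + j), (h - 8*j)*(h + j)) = h + j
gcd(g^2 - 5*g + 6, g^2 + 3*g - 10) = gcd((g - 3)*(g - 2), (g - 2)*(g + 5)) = g - 2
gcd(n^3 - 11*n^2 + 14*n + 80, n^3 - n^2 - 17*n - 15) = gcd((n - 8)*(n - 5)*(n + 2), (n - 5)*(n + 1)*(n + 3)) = n - 5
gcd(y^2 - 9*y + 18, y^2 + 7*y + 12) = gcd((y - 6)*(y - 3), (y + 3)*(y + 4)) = 1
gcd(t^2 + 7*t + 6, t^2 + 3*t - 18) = t + 6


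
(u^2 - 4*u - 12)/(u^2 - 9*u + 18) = (u + 2)/(u - 3)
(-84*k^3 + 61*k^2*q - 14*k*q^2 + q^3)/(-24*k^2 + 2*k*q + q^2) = (21*k^2 - 10*k*q + q^2)/(6*k + q)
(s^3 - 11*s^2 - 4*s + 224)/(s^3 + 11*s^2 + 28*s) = (s^2 - 15*s + 56)/(s*(s + 7))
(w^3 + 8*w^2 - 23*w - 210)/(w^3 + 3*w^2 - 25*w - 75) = (w^2 + 13*w + 42)/(w^2 + 8*w + 15)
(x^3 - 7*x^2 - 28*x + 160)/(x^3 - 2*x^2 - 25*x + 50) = (x^2 - 12*x + 32)/(x^2 - 7*x + 10)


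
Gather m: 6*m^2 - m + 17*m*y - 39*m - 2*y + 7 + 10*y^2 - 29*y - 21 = 6*m^2 + m*(17*y - 40) + 10*y^2 - 31*y - 14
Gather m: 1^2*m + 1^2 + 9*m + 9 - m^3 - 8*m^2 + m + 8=-m^3 - 8*m^2 + 11*m + 18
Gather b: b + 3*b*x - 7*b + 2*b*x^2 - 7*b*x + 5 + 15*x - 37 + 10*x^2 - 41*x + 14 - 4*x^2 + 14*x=b*(2*x^2 - 4*x - 6) + 6*x^2 - 12*x - 18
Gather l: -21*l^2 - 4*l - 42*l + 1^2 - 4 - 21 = -21*l^2 - 46*l - 24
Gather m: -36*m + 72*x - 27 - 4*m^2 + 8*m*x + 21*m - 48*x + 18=-4*m^2 + m*(8*x - 15) + 24*x - 9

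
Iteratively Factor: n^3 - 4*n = (n - 2)*(n^2 + 2*n) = n*(n - 2)*(n + 2)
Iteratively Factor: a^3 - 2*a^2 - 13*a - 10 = (a - 5)*(a^2 + 3*a + 2) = (a - 5)*(a + 2)*(a + 1)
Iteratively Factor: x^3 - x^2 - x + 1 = (x + 1)*(x^2 - 2*x + 1) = (x - 1)*(x + 1)*(x - 1)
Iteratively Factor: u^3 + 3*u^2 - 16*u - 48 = (u + 3)*(u^2 - 16) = (u + 3)*(u + 4)*(u - 4)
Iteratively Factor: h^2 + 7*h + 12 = (h + 3)*(h + 4)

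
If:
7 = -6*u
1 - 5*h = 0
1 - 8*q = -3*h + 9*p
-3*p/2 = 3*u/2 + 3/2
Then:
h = 1/5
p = 1/6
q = 1/80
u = -7/6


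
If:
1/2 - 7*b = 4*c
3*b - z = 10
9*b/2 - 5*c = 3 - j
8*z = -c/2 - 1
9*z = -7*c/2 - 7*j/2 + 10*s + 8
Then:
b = 1263/370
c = -1082/185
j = -30787/740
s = -254441/14800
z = 89/370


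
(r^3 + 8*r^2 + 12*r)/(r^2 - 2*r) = (r^2 + 8*r + 12)/(r - 2)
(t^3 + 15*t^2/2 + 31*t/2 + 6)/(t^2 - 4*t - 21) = (t^2 + 9*t/2 + 2)/(t - 7)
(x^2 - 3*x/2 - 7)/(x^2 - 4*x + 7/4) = 2*(x + 2)/(2*x - 1)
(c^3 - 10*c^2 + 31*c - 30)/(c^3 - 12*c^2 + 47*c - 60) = (c - 2)/(c - 4)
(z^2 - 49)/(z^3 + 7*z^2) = (z - 7)/z^2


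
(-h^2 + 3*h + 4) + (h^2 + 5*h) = 8*h + 4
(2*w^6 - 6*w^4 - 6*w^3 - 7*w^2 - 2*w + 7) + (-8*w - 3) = 2*w^6 - 6*w^4 - 6*w^3 - 7*w^2 - 10*w + 4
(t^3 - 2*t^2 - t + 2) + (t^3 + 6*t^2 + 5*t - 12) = 2*t^3 + 4*t^2 + 4*t - 10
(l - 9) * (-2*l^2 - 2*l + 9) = -2*l^3 + 16*l^2 + 27*l - 81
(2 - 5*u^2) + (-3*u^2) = 2 - 8*u^2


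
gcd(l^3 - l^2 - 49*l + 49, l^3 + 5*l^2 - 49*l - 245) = l^2 - 49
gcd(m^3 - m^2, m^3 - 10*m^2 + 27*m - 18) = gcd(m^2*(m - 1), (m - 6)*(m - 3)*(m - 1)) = m - 1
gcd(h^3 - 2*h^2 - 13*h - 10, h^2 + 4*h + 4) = h + 2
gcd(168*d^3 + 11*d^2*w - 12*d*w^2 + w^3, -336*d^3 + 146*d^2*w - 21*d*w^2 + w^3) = 56*d^2 - 15*d*w + w^2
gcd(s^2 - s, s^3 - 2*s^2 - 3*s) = s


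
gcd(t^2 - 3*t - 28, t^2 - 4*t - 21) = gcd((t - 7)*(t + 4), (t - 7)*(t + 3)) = t - 7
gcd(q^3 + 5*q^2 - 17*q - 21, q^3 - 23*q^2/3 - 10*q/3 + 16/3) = q + 1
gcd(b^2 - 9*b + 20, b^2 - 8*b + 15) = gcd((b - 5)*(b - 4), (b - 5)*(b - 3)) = b - 5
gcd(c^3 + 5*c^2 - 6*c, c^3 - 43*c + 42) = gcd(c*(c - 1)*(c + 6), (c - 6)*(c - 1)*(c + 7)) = c - 1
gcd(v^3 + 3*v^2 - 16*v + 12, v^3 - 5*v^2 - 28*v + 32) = v - 1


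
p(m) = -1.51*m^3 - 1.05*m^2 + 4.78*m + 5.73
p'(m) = -4.53*m^2 - 2.1*m + 4.78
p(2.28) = -6.73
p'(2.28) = -23.56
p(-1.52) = 1.34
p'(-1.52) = -2.49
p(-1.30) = 1.06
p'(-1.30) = -0.15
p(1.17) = 7.47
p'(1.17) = -3.88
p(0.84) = 8.11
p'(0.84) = -0.18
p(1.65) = 3.98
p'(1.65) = -11.02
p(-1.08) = 1.25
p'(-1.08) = 1.76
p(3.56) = -58.69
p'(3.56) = -60.11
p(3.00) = -30.15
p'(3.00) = -42.29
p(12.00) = -2697.39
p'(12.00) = -672.74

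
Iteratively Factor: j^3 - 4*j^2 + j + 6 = (j - 3)*(j^2 - j - 2) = (j - 3)*(j + 1)*(j - 2)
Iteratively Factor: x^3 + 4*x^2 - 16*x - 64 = (x + 4)*(x^2 - 16) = (x + 4)^2*(x - 4)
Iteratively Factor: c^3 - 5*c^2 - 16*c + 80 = (c - 4)*(c^2 - c - 20) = (c - 5)*(c - 4)*(c + 4)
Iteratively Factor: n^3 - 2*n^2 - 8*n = (n + 2)*(n^2 - 4*n) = n*(n + 2)*(n - 4)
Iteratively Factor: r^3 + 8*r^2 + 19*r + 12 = (r + 3)*(r^2 + 5*r + 4) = (r + 3)*(r + 4)*(r + 1)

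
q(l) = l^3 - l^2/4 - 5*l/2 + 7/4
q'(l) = 3*l^2 - l/2 - 5/2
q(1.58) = 1.12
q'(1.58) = 4.20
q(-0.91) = 3.06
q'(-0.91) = 0.44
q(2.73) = 13.41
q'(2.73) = 18.49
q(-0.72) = 3.05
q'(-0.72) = -0.58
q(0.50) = 0.56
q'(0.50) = -2.00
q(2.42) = 8.41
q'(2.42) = 13.86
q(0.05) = 1.62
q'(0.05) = -2.52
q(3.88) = 46.70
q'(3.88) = 40.72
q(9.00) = 688.00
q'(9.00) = 236.00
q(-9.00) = -725.00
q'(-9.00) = 245.00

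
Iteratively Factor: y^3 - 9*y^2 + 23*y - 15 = (y - 1)*(y^2 - 8*y + 15) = (y - 3)*(y - 1)*(y - 5)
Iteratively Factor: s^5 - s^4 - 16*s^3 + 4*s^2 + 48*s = (s - 2)*(s^4 + s^3 - 14*s^2 - 24*s) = (s - 2)*(s + 2)*(s^3 - s^2 - 12*s) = s*(s - 2)*(s + 2)*(s^2 - s - 12) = s*(s - 4)*(s - 2)*(s + 2)*(s + 3)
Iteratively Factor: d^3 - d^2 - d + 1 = (d - 1)*(d^2 - 1) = (d - 1)^2*(d + 1)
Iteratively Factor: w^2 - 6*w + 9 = (w - 3)*(w - 3)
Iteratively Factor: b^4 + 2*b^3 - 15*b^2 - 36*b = (b)*(b^3 + 2*b^2 - 15*b - 36) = b*(b + 3)*(b^2 - b - 12) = b*(b + 3)^2*(b - 4)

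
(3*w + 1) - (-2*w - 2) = 5*w + 3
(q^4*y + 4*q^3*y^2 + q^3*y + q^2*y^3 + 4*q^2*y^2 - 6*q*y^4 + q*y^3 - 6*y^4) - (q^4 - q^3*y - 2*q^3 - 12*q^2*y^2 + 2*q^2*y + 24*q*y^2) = q^4*y - q^4 + 4*q^3*y^2 + 2*q^3*y + 2*q^3 + q^2*y^3 + 16*q^2*y^2 - 2*q^2*y - 6*q*y^4 + q*y^3 - 24*q*y^2 - 6*y^4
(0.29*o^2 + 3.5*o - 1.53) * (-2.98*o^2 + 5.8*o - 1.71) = -0.8642*o^4 - 8.748*o^3 + 24.3635*o^2 - 14.859*o + 2.6163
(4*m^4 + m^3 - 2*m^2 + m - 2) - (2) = 4*m^4 + m^3 - 2*m^2 + m - 4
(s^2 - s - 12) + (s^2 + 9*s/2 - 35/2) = 2*s^2 + 7*s/2 - 59/2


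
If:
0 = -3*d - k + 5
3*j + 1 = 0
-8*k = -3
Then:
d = 37/24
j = -1/3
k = 3/8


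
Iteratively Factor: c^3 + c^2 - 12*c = (c + 4)*(c^2 - 3*c) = (c - 3)*(c + 4)*(c)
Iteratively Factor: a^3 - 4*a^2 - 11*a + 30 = (a - 2)*(a^2 - 2*a - 15) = (a - 2)*(a + 3)*(a - 5)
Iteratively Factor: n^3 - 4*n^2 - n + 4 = (n - 4)*(n^2 - 1) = (n - 4)*(n - 1)*(n + 1)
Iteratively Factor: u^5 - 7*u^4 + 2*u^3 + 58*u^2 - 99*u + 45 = (u - 1)*(u^4 - 6*u^3 - 4*u^2 + 54*u - 45) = (u - 3)*(u - 1)*(u^3 - 3*u^2 - 13*u + 15) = (u - 5)*(u - 3)*(u - 1)*(u^2 + 2*u - 3) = (u - 5)*(u - 3)*(u - 1)*(u + 3)*(u - 1)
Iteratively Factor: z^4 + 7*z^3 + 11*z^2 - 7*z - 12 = (z - 1)*(z^3 + 8*z^2 + 19*z + 12) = (z - 1)*(z + 4)*(z^2 + 4*z + 3) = (z - 1)*(z + 1)*(z + 4)*(z + 3)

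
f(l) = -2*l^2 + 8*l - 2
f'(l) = 8 - 4*l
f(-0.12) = -2.99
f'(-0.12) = 8.48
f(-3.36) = -51.46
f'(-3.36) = 21.44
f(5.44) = -17.67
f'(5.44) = -13.76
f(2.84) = 4.59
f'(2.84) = -3.36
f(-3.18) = -47.66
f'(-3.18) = 20.72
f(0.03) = -1.76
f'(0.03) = 7.88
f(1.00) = 4.00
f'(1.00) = 4.00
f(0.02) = -1.84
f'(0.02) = 7.92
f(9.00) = -92.00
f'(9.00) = -28.00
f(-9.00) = -236.00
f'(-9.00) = 44.00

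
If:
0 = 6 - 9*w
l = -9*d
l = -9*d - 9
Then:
No Solution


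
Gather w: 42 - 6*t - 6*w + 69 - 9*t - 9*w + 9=-15*t - 15*w + 120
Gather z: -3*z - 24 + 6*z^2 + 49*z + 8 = 6*z^2 + 46*z - 16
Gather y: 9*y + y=10*y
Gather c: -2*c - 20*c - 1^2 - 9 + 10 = -22*c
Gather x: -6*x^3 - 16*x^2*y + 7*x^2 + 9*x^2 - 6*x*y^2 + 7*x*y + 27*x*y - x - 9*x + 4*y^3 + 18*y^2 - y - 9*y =-6*x^3 + x^2*(16 - 16*y) + x*(-6*y^2 + 34*y - 10) + 4*y^3 + 18*y^2 - 10*y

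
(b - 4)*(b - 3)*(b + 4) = b^3 - 3*b^2 - 16*b + 48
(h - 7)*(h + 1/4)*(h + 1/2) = h^3 - 25*h^2/4 - 41*h/8 - 7/8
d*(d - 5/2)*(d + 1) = d^3 - 3*d^2/2 - 5*d/2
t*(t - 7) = t^2 - 7*t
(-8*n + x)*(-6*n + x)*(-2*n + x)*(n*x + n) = -96*n^4*x - 96*n^4 + 76*n^3*x^2 + 76*n^3*x - 16*n^2*x^3 - 16*n^2*x^2 + n*x^4 + n*x^3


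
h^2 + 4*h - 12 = (h - 2)*(h + 6)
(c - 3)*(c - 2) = c^2 - 5*c + 6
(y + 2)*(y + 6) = y^2 + 8*y + 12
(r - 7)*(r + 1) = r^2 - 6*r - 7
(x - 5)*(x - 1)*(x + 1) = x^3 - 5*x^2 - x + 5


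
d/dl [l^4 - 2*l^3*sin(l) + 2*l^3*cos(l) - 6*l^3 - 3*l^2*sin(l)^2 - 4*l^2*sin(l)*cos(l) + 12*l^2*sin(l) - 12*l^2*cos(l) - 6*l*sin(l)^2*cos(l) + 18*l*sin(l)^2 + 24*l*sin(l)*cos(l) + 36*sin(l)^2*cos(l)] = -2*sqrt(2)*l^3*sin(l + pi/4) + 4*l^3 + 6*l^2*sin(l) - 3*l^2*sin(2*l) + 18*l^2*cos(l) - 4*l^2*cos(2*l) - 18*l^2 + 51*l*sin(l)/2 + 14*l*sin(2*l) - 9*l*sin(3*l)/2 - 24*l*cos(l) + 27*l*cos(2*l) - 3*l - 9*sin(l) + 12*sin(2*l) + 27*sin(3*l) - 3*cos(l)/2 - 9*cos(2*l) + 3*cos(3*l)/2 + 9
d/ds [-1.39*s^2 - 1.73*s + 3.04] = -2.78*s - 1.73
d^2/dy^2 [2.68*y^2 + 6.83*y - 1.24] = 5.36000000000000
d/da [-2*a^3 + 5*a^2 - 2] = 2*a*(5 - 3*a)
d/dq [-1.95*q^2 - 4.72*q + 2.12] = -3.9*q - 4.72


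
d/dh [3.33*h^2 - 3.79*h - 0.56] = 6.66*h - 3.79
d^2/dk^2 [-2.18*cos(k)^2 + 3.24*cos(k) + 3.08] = -8.72*sin(k)^2 - 3.24*cos(k) + 4.36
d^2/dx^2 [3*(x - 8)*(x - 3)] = 6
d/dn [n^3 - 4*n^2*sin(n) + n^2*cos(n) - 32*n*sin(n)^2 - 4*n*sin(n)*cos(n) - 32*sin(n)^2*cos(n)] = -n^2*sin(n) - 4*n^2*cos(n) + 3*n^2 - 8*n*sin(n) - 32*n*sin(2*n) + 2*n*cos(n) - 4*n*cos(2*n) + 8*sin(n) - 2*sin(2*n) - 24*sin(3*n) + 16*cos(2*n) - 16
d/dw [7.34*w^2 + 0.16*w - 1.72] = 14.68*w + 0.16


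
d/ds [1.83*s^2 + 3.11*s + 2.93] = 3.66*s + 3.11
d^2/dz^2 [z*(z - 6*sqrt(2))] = 2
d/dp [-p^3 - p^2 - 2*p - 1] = -3*p^2 - 2*p - 2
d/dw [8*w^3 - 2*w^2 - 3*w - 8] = 24*w^2 - 4*w - 3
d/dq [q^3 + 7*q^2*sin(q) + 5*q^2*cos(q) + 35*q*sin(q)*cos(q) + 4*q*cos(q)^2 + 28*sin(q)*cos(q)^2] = -5*q^2*sin(q) + 7*q^2*cos(q) + 3*q^2 + 14*q*sin(q) - 4*q*sin(2*q) + 10*q*cos(q) + 35*q*cos(2*q) + 35*sin(2*q)/2 + 7*cos(q) + 2*cos(2*q) + 21*cos(3*q) + 2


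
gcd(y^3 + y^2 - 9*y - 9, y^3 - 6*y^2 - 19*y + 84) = y - 3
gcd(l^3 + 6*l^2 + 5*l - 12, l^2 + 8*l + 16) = l + 4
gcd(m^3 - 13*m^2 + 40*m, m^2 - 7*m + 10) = m - 5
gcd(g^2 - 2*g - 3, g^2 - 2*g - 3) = g^2 - 2*g - 3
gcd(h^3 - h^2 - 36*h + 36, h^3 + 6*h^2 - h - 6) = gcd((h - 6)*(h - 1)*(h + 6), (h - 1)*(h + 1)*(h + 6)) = h^2 + 5*h - 6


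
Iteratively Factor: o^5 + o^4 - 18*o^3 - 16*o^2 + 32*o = (o + 4)*(o^4 - 3*o^3 - 6*o^2 + 8*o) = (o + 2)*(o + 4)*(o^3 - 5*o^2 + 4*o) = (o - 4)*(o + 2)*(o + 4)*(o^2 - o) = o*(o - 4)*(o + 2)*(o + 4)*(o - 1)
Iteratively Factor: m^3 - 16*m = (m - 4)*(m^2 + 4*m) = m*(m - 4)*(m + 4)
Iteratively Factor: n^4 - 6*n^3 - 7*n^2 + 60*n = (n)*(n^3 - 6*n^2 - 7*n + 60) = n*(n - 4)*(n^2 - 2*n - 15) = n*(n - 5)*(n - 4)*(n + 3)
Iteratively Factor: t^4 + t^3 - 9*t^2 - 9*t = (t + 3)*(t^3 - 2*t^2 - 3*t) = (t + 1)*(t + 3)*(t^2 - 3*t) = (t - 3)*(t + 1)*(t + 3)*(t)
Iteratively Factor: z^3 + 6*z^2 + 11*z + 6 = (z + 3)*(z^2 + 3*z + 2) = (z + 2)*(z + 3)*(z + 1)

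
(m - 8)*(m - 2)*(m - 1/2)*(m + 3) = m^4 - 15*m^3/2 - 21*m^2/2 + 55*m - 24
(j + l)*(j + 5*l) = j^2 + 6*j*l + 5*l^2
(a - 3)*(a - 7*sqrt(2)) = a^2 - 7*sqrt(2)*a - 3*a + 21*sqrt(2)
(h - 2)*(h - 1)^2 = h^3 - 4*h^2 + 5*h - 2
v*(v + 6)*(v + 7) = v^3 + 13*v^2 + 42*v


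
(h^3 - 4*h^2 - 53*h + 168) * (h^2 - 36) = h^5 - 4*h^4 - 89*h^3 + 312*h^2 + 1908*h - 6048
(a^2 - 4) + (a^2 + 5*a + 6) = 2*a^2 + 5*a + 2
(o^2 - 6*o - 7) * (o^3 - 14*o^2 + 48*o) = o^5 - 20*o^4 + 125*o^3 - 190*o^2 - 336*o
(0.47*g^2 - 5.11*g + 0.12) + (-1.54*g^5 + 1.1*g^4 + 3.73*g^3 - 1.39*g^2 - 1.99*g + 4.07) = -1.54*g^5 + 1.1*g^4 + 3.73*g^3 - 0.92*g^2 - 7.1*g + 4.19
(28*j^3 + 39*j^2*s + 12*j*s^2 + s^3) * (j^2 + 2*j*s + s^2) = 28*j^5 + 95*j^4*s + 118*j^3*s^2 + 64*j^2*s^3 + 14*j*s^4 + s^5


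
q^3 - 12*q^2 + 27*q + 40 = (q - 8)*(q - 5)*(q + 1)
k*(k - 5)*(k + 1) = k^3 - 4*k^2 - 5*k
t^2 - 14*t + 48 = (t - 8)*(t - 6)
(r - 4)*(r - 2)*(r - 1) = r^3 - 7*r^2 + 14*r - 8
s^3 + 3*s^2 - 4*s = s*(s - 1)*(s + 4)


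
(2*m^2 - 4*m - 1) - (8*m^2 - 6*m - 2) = -6*m^2 + 2*m + 1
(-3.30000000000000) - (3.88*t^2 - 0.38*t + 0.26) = -3.88*t^2 + 0.38*t - 3.56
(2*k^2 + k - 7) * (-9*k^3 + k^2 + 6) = -18*k^5 - 7*k^4 + 64*k^3 + 5*k^2 + 6*k - 42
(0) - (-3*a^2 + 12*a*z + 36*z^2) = 3*a^2 - 12*a*z - 36*z^2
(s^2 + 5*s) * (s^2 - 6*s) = s^4 - s^3 - 30*s^2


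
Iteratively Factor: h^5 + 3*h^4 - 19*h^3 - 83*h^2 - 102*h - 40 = (h + 4)*(h^4 - h^3 - 15*h^2 - 23*h - 10) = (h - 5)*(h + 4)*(h^3 + 4*h^2 + 5*h + 2) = (h - 5)*(h + 1)*(h + 4)*(h^2 + 3*h + 2) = (h - 5)*(h + 1)^2*(h + 4)*(h + 2)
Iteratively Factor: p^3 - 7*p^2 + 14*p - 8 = (p - 4)*(p^2 - 3*p + 2) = (p - 4)*(p - 2)*(p - 1)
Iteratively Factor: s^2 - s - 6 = (s + 2)*(s - 3)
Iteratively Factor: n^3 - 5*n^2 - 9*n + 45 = (n + 3)*(n^2 - 8*n + 15) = (n - 5)*(n + 3)*(n - 3)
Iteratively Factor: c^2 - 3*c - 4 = (c - 4)*(c + 1)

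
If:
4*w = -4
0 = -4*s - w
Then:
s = 1/4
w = -1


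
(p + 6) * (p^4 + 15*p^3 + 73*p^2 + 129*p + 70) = p^5 + 21*p^4 + 163*p^3 + 567*p^2 + 844*p + 420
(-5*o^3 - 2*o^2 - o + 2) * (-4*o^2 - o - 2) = 20*o^5 + 13*o^4 + 16*o^3 - 3*o^2 - 4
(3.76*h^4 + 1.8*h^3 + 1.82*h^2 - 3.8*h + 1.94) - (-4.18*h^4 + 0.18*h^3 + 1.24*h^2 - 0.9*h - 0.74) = 7.94*h^4 + 1.62*h^3 + 0.58*h^2 - 2.9*h + 2.68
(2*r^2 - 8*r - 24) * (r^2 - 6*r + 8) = 2*r^4 - 20*r^3 + 40*r^2 + 80*r - 192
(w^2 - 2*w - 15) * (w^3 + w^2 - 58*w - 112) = w^5 - w^4 - 75*w^3 - 11*w^2 + 1094*w + 1680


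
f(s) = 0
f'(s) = 0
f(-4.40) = 0.00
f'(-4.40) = 0.00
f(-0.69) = 0.00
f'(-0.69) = 0.00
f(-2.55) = 0.00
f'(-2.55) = 0.00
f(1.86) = 0.00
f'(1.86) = 0.00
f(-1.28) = 0.00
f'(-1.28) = 0.00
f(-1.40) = 0.00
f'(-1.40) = 0.00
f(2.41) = 0.00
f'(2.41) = 0.00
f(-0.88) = 0.00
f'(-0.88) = 0.00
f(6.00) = 0.00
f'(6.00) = 0.00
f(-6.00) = 0.00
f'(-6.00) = 0.00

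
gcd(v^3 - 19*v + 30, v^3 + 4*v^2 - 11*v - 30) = v^2 + 2*v - 15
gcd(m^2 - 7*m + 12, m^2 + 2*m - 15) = m - 3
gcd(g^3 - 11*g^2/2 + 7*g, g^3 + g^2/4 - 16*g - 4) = 1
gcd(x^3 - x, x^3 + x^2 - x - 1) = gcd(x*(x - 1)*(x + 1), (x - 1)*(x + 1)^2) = x^2 - 1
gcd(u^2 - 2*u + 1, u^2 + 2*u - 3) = u - 1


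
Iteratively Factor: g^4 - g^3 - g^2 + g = (g - 1)*(g^3 - g) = (g - 1)*(g + 1)*(g^2 - g) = (g - 1)^2*(g + 1)*(g)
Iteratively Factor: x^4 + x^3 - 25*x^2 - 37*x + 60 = (x - 1)*(x^3 + 2*x^2 - 23*x - 60) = (x - 5)*(x - 1)*(x^2 + 7*x + 12) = (x - 5)*(x - 1)*(x + 3)*(x + 4)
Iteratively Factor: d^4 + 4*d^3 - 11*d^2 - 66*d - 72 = (d + 3)*(d^3 + d^2 - 14*d - 24) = (d - 4)*(d + 3)*(d^2 + 5*d + 6) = (d - 4)*(d + 3)^2*(d + 2)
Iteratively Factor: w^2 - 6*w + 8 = (w - 4)*(w - 2)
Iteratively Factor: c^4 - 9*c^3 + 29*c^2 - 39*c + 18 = (c - 3)*(c^3 - 6*c^2 + 11*c - 6) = (c - 3)^2*(c^2 - 3*c + 2) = (c - 3)^2*(c - 1)*(c - 2)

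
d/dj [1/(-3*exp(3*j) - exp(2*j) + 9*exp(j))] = (9*exp(2*j) + 2*exp(j) - 9)*exp(-j)/(3*exp(2*j) + exp(j) - 9)^2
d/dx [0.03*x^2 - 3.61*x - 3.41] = 0.06*x - 3.61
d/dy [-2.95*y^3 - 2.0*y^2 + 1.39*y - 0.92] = -8.85*y^2 - 4.0*y + 1.39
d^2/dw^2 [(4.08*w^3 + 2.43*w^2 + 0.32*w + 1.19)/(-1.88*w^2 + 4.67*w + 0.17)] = (-1.4210854715202e-14*w^5 - 8.5265128291212e-14*w^4 - 225.499432*w^3 - 49.330056*w^2 + 61.36524*w - 52.298188)/(6.644672*w^6 - 49.516944*w^5 + 121.199652*w^4 - 92.892371*w^3 - 10.959543*w^2 - 0.404889*w - 0.004913)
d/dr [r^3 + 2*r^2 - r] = 3*r^2 + 4*r - 1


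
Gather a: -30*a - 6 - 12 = -30*a - 18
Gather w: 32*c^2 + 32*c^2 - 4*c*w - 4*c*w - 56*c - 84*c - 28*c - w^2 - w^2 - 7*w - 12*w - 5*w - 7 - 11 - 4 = 64*c^2 - 168*c - 2*w^2 + w*(-8*c - 24) - 22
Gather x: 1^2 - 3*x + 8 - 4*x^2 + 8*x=-4*x^2 + 5*x + 9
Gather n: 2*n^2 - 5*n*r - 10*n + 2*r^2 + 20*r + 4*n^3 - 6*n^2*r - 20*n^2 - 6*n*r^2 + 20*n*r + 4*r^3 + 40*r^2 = 4*n^3 + n^2*(-6*r - 18) + n*(-6*r^2 + 15*r - 10) + 4*r^3 + 42*r^2 + 20*r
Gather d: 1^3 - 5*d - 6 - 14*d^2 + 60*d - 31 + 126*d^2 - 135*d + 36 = 112*d^2 - 80*d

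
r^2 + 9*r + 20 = (r + 4)*(r + 5)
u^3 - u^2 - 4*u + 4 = (u - 2)*(u - 1)*(u + 2)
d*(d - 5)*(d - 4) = d^3 - 9*d^2 + 20*d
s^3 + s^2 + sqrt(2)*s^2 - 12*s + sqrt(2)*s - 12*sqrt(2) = (s - 3)*(s + 4)*(s + sqrt(2))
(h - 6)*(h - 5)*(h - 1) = h^3 - 12*h^2 + 41*h - 30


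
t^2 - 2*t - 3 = (t - 3)*(t + 1)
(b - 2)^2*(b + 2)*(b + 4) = b^4 + 2*b^3 - 12*b^2 - 8*b + 32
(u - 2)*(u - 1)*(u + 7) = u^3 + 4*u^2 - 19*u + 14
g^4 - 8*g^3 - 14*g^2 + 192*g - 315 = (g - 7)*(g - 3)^2*(g + 5)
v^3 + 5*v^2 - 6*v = v*(v - 1)*(v + 6)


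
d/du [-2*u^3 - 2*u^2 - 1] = 2*u*(-3*u - 2)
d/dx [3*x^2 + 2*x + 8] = 6*x + 2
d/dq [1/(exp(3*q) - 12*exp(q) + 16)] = 3*(4 - exp(2*q))*exp(q)/(exp(3*q) - 12*exp(q) + 16)^2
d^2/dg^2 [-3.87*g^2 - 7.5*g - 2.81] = -7.74000000000000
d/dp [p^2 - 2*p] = 2*p - 2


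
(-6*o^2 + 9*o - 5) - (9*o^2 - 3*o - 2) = -15*o^2 + 12*o - 3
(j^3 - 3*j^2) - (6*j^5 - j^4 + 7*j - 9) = -6*j^5 + j^4 + j^3 - 3*j^2 - 7*j + 9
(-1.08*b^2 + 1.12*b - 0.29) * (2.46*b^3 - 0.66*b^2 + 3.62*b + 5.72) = -2.6568*b^5 + 3.468*b^4 - 5.3622*b^3 - 1.9318*b^2 + 5.3566*b - 1.6588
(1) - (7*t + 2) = -7*t - 1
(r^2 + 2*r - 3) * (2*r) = 2*r^3 + 4*r^2 - 6*r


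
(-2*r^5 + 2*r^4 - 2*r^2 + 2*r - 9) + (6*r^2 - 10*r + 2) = -2*r^5 + 2*r^4 + 4*r^2 - 8*r - 7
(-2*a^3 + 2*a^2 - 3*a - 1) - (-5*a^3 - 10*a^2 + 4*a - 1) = 3*a^3 + 12*a^2 - 7*a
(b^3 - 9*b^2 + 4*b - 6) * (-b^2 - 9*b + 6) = -b^5 + 83*b^3 - 84*b^2 + 78*b - 36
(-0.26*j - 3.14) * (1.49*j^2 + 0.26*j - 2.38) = -0.3874*j^3 - 4.7462*j^2 - 0.1976*j + 7.4732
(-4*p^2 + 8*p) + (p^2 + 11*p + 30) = -3*p^2 + 19*p + 30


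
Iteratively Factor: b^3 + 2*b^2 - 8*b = (b)*(b^2 + 2*b - 8) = b*(b + 4)*(b - 2)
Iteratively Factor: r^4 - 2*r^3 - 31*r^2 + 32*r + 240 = (r - 5)*(r^3 + 3*r^2 - 16*r - 48) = (r - 5)*(r + 3)*(r^2 - 16) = (r - 5)*(r + 3)*(r + 4)*(r - 4)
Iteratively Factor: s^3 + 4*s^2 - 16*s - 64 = (s + 4)*(s^2 - 16) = (s - 4)*(s + 4)*(s + 4)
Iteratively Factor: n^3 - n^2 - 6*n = (n + 2)*(n^2 - 3*n) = (n - 3)*(n + 2)*(n)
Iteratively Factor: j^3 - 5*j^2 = (j - 5)*(j^2) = j*(j - 5)*(j)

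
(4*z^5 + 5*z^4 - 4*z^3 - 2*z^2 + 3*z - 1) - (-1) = 4*z^5 + 5*z^4 - 4*z^3 - 2*z^2 + 3*z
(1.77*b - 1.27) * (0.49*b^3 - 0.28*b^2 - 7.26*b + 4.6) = 0.8673*b^4 - 1.1179*b^3 - 12.4946*b^2 + 17.3622*b - 5.842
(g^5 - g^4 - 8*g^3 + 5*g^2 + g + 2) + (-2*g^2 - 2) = g^5 - g^4 - 8*g^3 + 3*g^2 + g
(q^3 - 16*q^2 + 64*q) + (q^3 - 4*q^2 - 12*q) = 2*q^3 - 20*q^2 + 52*q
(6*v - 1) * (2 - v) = -6*v^2 + 13*v - 2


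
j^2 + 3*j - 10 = (j - 2)*(j + 5)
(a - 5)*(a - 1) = a^2 - 6*a + 5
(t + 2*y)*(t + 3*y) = t^2 + 5*t*y + 6*y^2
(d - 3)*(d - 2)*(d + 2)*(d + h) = d^4 + d^3*h - 3*d^3 - 3*d^2*h - 4*d^2 - 4*d*h + 12*d + 12*h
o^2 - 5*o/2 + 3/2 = (o - 3/2)*(o - 1)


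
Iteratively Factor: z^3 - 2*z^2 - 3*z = (z)*(z^2 - 2*z - 3) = z*(z + 1)*(z - 3)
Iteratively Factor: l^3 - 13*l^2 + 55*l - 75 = (l - 5)*(l^2 - 8*l + 15) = (l - 5)^2*(l - 3)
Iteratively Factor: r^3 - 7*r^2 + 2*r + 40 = (r + 2)*(r^2 - 9*r + 20) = (r - 4)*(r + 2)*(r - 5)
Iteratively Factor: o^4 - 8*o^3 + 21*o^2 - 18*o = (o - 3)*(o^3 - 5*o^2 + 6*o) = o*(o - 3)*(o^2 - 5*o + 6) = o*(o - 3)*(o - 2)*(o - 3)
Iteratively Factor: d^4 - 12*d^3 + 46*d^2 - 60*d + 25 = (d - 5)*(d^3 - 7*d^2 + 11*d - 5) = (d - 5)*(d - 1)*(d^2 - 6*d + 5) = (d - 5)*(d - 1)^2*(d - 5)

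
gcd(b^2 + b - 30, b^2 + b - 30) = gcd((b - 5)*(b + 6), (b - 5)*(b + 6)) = b^2 + b - 30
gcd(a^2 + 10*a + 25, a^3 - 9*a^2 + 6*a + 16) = 1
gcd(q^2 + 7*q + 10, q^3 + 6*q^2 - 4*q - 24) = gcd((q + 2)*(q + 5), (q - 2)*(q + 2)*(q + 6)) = q + 2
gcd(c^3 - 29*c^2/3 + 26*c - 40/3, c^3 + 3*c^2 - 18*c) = 1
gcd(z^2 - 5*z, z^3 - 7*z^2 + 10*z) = z^2 - 5*z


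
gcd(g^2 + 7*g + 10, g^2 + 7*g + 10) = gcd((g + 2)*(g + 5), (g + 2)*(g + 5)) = g^2 + 7*g + 10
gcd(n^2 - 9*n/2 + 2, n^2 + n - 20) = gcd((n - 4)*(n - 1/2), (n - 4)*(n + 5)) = n - 4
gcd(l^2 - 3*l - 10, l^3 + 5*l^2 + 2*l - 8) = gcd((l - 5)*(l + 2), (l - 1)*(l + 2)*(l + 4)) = l + 2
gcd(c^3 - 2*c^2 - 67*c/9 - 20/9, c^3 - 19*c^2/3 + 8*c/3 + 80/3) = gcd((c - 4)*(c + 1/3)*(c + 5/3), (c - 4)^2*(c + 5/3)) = c^2 - 7*c/3 - 20/3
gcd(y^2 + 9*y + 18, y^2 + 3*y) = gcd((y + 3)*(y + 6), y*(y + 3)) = y + 3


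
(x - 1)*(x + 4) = x^2 + 3*x - 4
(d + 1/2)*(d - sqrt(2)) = d^2 - sqrt(2)*d + d/2 - sqrt(2)/2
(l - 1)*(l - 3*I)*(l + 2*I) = l^3 - l^2 - I*l^2 + 6*l + I*l - 6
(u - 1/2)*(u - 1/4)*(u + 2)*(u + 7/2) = u^4 + 19*u^3/4 + 3*u^2 - 73*u/16 + 7/8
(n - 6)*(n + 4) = n^2 - 2*n - 24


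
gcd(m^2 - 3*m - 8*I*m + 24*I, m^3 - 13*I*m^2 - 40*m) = m - 8*I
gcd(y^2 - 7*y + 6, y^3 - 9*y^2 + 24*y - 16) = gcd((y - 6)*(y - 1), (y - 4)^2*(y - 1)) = y - 1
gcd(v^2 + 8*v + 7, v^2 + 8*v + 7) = v^2 + 8*v + 7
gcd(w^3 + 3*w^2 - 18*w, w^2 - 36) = w + 6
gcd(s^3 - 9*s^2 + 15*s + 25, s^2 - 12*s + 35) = s - 5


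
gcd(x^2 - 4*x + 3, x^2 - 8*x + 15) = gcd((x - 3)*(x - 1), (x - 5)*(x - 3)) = x - 3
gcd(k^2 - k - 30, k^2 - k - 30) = k^2 - k - 30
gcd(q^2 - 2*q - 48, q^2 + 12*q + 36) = q + 6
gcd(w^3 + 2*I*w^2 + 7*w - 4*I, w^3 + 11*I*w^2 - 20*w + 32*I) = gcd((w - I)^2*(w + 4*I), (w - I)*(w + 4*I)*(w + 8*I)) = w^2 + 3*I*w + 4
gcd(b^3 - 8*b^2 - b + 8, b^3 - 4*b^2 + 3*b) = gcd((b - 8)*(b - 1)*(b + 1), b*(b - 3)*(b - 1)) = b - 1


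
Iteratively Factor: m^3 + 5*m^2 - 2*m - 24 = (m - 2)*(m^2 + 7*m + 12) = (m - 2)*(m + 4)*(m + 3)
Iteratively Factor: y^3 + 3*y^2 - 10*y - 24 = (y - 3)*(y^2 + 6*y + 8) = (y - 3)*(y + 2)*(y + 4)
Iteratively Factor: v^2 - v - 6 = (v + 2)*(v - 3)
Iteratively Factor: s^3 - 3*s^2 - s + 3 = (s - 3)*(s^2 - 1) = (s - 3)*(s + 1)*(s - 1)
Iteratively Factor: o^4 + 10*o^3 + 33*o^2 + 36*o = (o + 3)*(o^3 + 7*o^2 + 12*o) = (o + 3)*(o + 4)*(o^2 + 3*o) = o*(o + 3)*(o + 4)*(o + 3)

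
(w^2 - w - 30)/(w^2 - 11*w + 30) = (w + 5)/(w - 5)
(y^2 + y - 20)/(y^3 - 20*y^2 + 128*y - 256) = (y + 5)/(y^2 - 16*y + 64)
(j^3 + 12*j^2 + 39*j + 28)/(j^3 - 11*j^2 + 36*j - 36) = (j^3 + 12*j^2 + 39*j + 28)/(j^3 - 11*j^2 + 36*j - 36)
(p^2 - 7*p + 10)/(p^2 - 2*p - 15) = (p - 2)/(p + 3)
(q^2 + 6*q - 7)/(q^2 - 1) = (q + 7)/(q + 1)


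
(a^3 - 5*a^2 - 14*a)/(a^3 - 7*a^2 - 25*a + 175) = a*(a + 2)/(a^2 - 25)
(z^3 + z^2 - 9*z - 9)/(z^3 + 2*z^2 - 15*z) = (z^2 + 4*z + 3)/(z*(z + 5))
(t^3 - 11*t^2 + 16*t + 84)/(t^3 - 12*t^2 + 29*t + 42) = (t + 2)/(t + 1)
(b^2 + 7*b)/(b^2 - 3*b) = (b + 7)/(b - 3)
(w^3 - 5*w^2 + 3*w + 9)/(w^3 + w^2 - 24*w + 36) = (w^2 - 2*w - 3)/(w^2 + 4*w - 12)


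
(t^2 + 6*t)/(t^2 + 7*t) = (t + 6)/(t + 7)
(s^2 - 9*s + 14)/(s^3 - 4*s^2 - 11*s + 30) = (s - 7)/(s^2 - 2*s - 15)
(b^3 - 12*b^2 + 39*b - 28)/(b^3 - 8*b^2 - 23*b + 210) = (b^2 - 5*b + 4)/(b^2 - b - 30)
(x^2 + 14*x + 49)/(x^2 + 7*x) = (x + 7)/x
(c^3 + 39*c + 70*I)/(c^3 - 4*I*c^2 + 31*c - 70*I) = (c + 2*I)/(c - 2*I)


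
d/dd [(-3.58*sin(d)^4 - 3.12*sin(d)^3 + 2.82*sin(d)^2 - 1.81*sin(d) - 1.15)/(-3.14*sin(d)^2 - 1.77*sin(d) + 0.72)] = (22.4824*sin(d)^5 + 28.8066*sin(d)^4 + 0.734399999999999*sin(d)^3 - 17.414*sin(d)^2 - 3.1612*sin(d) - 3.3387)*cos(d)/(9.8596*sin(d)^4 + 11.1156*sin(d)^3 - 1.3887*sin(d)^2 - 2.5488*sin(d) + 0.5184)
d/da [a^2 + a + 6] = 2*a + 1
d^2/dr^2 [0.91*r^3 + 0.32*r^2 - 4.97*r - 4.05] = 5.46*r + 0.64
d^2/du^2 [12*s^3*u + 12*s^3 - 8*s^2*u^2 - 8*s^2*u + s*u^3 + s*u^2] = 2*s*(-8*s + 3*u + 1)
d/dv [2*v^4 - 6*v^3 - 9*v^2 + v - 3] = 8*v^3 - 18*v^2 - 18*v + 1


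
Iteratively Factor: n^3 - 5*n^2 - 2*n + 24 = (n - 4)*(n^2 - n - 6) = (n - 4)*(n - 3)*(n + 2)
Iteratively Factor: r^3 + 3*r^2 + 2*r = (r)*(r^2 + 3*r + 2) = r*(r + 1)*(r + 2)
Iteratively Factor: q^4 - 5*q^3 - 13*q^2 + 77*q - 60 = (q - 1)*(q^3 - 4*q^2 - 17*q + 60) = (q - 3)*(q - 1)*(q^2 - q - 20) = (q - 3)*(q - 1)*(q + 4)*(q - 5)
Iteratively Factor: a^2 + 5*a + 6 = (a + 3)*(a + 2)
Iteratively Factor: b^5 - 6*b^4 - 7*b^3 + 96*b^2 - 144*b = (b + 4)*(b^4 - 10*b^3 + 33*b^2 - 36*b) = (b - 4)*(b + 4)*(b^3 - 6*b^2 + 9*b) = b*(b - 4)*(b + 4)*(b^2 - 6*b + 9) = b*(b - 4)*(b - 3)*(b + 4)*(b - 3)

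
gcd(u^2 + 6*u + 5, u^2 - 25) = u + 5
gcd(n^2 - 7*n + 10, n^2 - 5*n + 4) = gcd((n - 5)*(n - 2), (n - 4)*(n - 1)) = 1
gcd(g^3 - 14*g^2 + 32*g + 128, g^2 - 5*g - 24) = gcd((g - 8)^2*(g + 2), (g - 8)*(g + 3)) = g - 8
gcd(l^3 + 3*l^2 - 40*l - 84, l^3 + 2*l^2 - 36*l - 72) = l^2 - 4*l - 12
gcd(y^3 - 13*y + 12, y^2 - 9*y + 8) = y - 1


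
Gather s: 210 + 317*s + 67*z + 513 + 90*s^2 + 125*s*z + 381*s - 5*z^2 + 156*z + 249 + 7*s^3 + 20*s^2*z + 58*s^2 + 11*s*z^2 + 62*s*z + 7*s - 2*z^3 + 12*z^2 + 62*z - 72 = 7*s^3 + s^2*(20*z + 148) + s*(11*z^2 + 187*z + 705) - 2*z^3 + 7*z^2 + 285*z + 900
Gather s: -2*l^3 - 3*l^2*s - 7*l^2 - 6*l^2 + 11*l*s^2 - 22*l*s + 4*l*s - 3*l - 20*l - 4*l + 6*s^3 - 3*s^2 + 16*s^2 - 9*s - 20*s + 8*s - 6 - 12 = -2*l^3 - 13*l^2 - 27*l + 6*s^3 + s^2*(11*l + 13) + s*(-3*l^2 - 18*l - 21) - 18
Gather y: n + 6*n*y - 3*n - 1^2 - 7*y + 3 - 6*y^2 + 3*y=-2*n - 6*y^2 + y*(6*n - 4) + 2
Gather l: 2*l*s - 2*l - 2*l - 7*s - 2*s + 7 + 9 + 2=l*(2*s - 4) - 9*s + 18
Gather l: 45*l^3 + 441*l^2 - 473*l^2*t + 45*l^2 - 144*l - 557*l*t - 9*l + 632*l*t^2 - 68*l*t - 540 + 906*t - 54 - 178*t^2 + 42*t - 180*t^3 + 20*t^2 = 45*l^3 + l^2*(486 - 473*t) + l*(632*t^2 - 625*t - 153) - 180*t^3 - 158*t^2 + 948*t - 594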